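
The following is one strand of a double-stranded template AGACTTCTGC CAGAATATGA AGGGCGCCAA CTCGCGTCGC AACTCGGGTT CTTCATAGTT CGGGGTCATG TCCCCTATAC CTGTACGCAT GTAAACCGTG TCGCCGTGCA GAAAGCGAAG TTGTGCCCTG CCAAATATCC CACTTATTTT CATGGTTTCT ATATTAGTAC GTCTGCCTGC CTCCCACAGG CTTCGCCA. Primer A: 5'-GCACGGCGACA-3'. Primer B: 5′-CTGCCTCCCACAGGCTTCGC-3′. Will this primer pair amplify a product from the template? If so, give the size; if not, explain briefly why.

No product — the primers' 3' ends point away from each other.

Primer A (GCACGGCGACA) has reverse complement TGTCGCCGTGC, which matches the top strand at positions 99–109; primer A anneals to the top strand there with its 3' end pointing upstream toward position 99.
Primer B (CTGCCTCCCACAGGCTTCGC) matches the top strand directly at positions 177–196; it anneals to the bottom strand with its 3' end pointing downstream toward position 196.
The 3' ends diverge (primer A extends toward position 1, primer B toward position 198), so the primers never converge on a shared product.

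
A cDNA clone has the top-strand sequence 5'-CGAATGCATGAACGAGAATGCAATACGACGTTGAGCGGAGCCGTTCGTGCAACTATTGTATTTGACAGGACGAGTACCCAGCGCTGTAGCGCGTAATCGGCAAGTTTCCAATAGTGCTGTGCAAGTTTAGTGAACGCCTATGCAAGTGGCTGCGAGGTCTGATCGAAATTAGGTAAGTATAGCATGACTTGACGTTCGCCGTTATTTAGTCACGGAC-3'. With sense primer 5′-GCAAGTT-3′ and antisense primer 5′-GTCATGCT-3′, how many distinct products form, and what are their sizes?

Two products: 89 bp, 68 bp

The forward primer GCAAGTT matches the top strand at positions 100–106, 121–127.
The reverse primer's reverse complement is AGCATGAC, matching at positions 181–188.
Each forward site pairs with the reverse site to give a product ending at position 188: sizes 89, 68 bp.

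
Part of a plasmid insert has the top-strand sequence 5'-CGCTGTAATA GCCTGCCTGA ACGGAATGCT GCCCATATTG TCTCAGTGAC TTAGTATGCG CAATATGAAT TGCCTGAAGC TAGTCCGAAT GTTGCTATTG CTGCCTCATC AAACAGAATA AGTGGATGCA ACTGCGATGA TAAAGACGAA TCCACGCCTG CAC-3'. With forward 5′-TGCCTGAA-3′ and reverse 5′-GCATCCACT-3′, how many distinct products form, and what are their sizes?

The forward primer TGCCTGAA matches the top strand at positions 14–21, 71–78.
The reverse primer's reverse complement is AGTGGATGC, matching at positions 121–129.
Each forward site pairs with the reverse site to give a product ending at position 129: sizes 116, 59 bp.

Two products: 116 bp, 59 bp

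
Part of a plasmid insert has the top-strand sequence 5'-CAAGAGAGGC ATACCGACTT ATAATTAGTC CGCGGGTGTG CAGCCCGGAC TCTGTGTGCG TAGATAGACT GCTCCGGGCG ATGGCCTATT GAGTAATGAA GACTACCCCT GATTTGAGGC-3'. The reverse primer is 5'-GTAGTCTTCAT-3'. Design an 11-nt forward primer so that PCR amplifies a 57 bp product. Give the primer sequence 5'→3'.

The reverse primer's reverse complement ATGAAGACTAC matches the template at positions 96–106, so the product ends at position 106.
A 57 bp product then starts at position 106 − 57 + 1 = 50.
The forward primer is identical to the top strand there: CTCTGTGTGCG.

5'-CTCTGTGTGCG-3'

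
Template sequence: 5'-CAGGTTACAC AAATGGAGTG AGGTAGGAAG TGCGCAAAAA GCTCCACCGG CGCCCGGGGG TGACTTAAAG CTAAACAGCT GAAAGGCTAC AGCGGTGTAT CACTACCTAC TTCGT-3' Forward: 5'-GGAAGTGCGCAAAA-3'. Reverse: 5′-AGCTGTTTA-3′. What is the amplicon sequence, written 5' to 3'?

5'-GGAAGTGCGCAAAAAGCTCCACCGGCGCCCGGGGGTGACTTAAAGCTAAACAGCT-3'

Scanning the template, GGAAGTGCGCAAAA occurs at positions 26–39; this primer anneals to the bottom strand there with its 3' end pointing downstream.
Taking the reverse complement of AGCTGTTTA gives TAAACAGCT, found at positions 72–80 on the template; the primer anneals here to the top strand with its 3' end pointing upstream.
The product is the template from position 26 through 80 (55 bp).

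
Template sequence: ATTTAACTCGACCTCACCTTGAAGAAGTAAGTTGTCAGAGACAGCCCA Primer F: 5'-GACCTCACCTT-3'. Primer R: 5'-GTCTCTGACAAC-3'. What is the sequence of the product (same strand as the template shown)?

Scanning the template, GACCTCACCTT occurs at positions 10–20; this primer anneals to the bottom strand there with its 3' end pointing downstream.
Reverse complement of the reverse primer: GTTGTCAGAGAC. This occurs on the top strand at positions 31–42.
The product is the template from position 10 through 42 (33 bp).

5'-GACCTCACCTTGAAGAAGTAAGTTGTCAGAGAC-3'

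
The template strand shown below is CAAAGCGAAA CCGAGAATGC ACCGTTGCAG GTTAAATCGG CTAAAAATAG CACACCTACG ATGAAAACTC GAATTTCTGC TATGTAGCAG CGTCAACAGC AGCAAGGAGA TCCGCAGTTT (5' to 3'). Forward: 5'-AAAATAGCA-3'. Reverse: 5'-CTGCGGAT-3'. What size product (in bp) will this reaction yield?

The forward primer matches the template at positions 44–52.
Taking the reverse complement of CTGCGGAT gives ATCCGCAG, found at positions 110–117 on the template; the primer anneals here to the top strand with its 3' end pointing upstream.
Amplicon spans positions 44–117: 74 bp.

74 bp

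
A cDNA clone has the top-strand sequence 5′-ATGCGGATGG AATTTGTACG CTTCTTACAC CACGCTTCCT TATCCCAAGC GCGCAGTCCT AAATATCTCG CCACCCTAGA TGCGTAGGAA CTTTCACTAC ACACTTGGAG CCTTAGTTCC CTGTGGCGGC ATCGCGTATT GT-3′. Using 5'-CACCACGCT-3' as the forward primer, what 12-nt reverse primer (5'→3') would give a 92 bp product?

The forward primer binds at positions 28–36, so a 92 bp product ends at position 28 + 92 − 1 = 119.
The reverse primer anneals to the top strand over positions 108–119, i.e. to GAGCCTTAGTTC.
Its sequence written 5'→3' is the reverse complement: GAACTAAGGCTC.

5'-GAACTAAGGCTC-3'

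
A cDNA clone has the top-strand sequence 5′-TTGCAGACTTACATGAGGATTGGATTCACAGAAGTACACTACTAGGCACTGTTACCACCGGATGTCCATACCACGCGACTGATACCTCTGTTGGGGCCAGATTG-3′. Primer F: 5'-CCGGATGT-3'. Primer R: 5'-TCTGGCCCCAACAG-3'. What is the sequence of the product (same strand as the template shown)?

5'-CCGGATGTCCATACCACGCGACTGATACCTCTGTTGGGGCCAGA-3'

Forward primer CCGGATGT is found on the top strand at positions 58–65.
Reverse complement of the reverse primer: CTGTTGGGGCCAGA. This occurs on the top strand at positions 88–101.
The product is the template from position 58 through 101 (44 bp).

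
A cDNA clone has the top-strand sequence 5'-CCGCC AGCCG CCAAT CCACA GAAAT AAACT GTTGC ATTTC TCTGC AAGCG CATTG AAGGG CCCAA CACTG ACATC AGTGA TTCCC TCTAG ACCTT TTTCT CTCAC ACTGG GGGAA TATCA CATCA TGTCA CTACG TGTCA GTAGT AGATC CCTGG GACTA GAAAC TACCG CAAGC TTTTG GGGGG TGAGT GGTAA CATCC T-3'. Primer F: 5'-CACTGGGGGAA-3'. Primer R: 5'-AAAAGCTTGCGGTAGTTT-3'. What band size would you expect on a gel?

75 bp

The forward primer matches the template at positions 105–115.
Taking the reverse complement of AAAAGCTTGCGGTAGTTT gives AAACTACCGCAAGCTTTT, found at positions 162–179 on the template; the primer anneals here to the top strand with its 3' end pointing upstream.
The product runs from position 105 to position 179, so its length is 179 − 105 + 1 = 75 bp.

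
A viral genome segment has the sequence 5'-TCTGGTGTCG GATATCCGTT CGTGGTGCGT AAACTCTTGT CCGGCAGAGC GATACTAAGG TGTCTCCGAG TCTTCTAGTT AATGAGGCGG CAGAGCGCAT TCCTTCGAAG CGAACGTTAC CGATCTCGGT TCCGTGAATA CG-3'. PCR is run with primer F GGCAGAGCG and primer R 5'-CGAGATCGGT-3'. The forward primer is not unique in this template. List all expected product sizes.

86 bp, 40 bp

The forward primer GGCAGAGCG matches the top strand at positions 43–51, 89–97.
The reverse primer's reverse complement is ACCGATCTCG, matching at positions 119–128.
Each forward site pairs with the reverse site to give a product ending at position 128: sizes 86, 40 bp.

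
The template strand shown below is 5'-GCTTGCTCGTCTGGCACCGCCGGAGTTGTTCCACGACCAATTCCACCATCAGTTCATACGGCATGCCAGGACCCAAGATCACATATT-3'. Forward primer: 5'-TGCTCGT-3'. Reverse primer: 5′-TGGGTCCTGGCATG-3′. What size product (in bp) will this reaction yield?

72 bp

The forward primer matches the template at positions 4–10.
Reverse complement of the reverse primer: CATGCCAGGACCCA. This occurs on the top strand at positions 62–75.
Amplicon spans positions 4–75: 72 bp.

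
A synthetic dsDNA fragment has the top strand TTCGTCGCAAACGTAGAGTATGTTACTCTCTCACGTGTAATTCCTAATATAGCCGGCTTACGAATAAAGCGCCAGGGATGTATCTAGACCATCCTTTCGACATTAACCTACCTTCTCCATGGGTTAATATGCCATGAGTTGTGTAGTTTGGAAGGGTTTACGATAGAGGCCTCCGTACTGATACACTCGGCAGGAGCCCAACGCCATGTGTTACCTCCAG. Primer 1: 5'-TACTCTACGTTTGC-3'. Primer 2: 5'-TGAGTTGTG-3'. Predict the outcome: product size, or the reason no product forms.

No product — the primers' 3' ends point away from each other.

Primer 1 (TACTCTACGTTTGC) has reverse complement GCAAACGTAGAGTA, which matches the top strand at positions 7–20; primer 1 anneals to the top strand there with its 3' end pointing upstream toward position 7.
Primer 2 (TGAGTTGTG) matches the top strand directly at positions 135–143; it anneals to the bottom strand with its 3' end pointing downstream toward position 143.
The 3' ends diverge (primer 1 extends toward position 1, primer 2 toward position 220), so the primers never converge on a shared product.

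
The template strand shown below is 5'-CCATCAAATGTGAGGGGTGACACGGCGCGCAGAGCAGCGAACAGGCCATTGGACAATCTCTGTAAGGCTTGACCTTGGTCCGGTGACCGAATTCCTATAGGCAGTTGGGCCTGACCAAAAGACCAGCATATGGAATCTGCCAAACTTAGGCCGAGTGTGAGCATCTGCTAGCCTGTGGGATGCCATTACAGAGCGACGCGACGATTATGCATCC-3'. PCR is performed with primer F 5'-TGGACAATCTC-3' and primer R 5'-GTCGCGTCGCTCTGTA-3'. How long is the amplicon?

153 bp

The forward primer matches the template at positions 50–60.
Reverse complement of the reverse primer: TACAGAGCGACGCGAC. This occurs on the top strand at positions 187–202.
Amplicon spans positions 50–202: 153 bp.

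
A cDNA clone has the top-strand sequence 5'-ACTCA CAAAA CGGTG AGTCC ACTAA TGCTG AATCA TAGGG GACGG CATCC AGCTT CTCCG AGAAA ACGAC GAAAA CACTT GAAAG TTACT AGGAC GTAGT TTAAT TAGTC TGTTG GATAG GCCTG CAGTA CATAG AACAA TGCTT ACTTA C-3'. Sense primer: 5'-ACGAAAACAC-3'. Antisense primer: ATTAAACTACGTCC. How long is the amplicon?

37 bp

The forward primer matches the template at positions 69–78.
Taking the reverse complement of ATTAAACTACGTCC gives GGACGTAGTTTAAT, found at positions 92–105 on the template; the primer anneals here to the top strand with its 3' end pointing upstream.
Amplicon spans positions 69–105: 37 bp.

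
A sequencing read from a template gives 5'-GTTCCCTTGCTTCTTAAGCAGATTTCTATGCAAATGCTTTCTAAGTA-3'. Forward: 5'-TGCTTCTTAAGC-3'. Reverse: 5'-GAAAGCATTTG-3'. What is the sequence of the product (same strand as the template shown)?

Forward primer TGCTTCTTAAGC is found on the top strand at positions 8–19.
Taking the reverse complement of GAAAGCATTTG gives CAAATGCTTTC, found at positions 31–41 on the template; the primer anneals here to the top strand with its 3' end pointing upstream.
The product is the template from position 8 through 41 (34 bp).

5'-TGCTTCTTAAGCAGATTTCTATGCAAATGCTTTC-3'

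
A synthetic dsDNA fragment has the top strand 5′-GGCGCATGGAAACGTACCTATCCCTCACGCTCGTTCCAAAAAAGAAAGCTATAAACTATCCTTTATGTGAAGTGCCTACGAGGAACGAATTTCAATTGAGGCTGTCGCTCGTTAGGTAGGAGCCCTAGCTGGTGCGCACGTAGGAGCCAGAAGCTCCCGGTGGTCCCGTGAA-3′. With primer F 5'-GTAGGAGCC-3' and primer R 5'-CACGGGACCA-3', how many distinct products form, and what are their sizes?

The forward primer GTAGGAGCC matches the top strand at positions 116–124, 140–148.
The reverse primer's reverse complement is TGGTCCCGTG, matching at positions 161–170.
Each forward site pairs with the reverse site to give a product ending at position 170: sizes 55, 31 bp.

Two products: 55 bp, 31 bp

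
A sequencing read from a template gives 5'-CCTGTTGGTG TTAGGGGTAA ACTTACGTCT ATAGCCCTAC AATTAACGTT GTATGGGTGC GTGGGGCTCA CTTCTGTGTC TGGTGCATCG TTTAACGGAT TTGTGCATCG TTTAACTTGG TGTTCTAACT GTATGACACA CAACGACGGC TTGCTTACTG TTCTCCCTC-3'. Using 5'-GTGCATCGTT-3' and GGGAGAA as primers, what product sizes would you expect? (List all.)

The forward primer GTGCATCGTT matches the top strand at positions 83–92, 103–112.
The reverse primer's reverse complement is TTCTCCC, matching at positions 161–167.
Each forward site pairs with the reverse site to give a product ending at position 167: sizes 85, 65 bp.

85 bp, 65 bp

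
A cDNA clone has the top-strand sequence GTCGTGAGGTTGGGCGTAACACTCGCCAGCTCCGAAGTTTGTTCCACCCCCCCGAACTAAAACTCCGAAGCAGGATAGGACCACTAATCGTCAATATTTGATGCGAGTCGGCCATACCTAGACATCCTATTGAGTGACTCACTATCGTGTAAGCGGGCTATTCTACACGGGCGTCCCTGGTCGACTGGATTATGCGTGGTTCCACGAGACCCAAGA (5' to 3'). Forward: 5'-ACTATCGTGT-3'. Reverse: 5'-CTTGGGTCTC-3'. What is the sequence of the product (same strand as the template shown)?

5'-ACTATCGTGTAAGCGGGCTATTCTACACGGGCGTCCCTGGTCGACTGGATTATGCGTGGTTCCACGAGACCCAAG-3'

The forward primer matches the template at positions 141–150.
Reverse complement of the reverse primer: GAGACCCAAG. This occurs on the top strand at positions 206–215.
The product is the template from position 141 through 215 (75 bp).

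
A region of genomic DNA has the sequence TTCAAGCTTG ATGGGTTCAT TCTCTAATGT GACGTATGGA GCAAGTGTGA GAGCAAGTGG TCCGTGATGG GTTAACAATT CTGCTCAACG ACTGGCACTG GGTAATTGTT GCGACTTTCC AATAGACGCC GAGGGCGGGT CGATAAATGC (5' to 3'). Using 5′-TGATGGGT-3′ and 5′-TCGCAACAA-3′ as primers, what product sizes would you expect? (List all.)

106 bp, 50 bp

The forward primer TGATGGGT matches the top strand at positions 9–16, 65–72.
The reverse primer's reverse complement is TTGTTGCGA, matching at positions 106–114.
Each forward site pairs with the reverse site to give a product ending at position 114: sizes 106, 50 bp.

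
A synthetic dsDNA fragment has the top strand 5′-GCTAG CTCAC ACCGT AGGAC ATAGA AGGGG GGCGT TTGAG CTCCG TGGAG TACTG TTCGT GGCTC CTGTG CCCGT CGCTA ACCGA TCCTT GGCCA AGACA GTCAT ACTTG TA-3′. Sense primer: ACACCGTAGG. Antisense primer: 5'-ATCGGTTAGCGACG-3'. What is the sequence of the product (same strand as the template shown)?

The forward primer matches the template at positions 9–18.
Reverse complement of the reverse primer: CGTCGCTAACCGAT. This occurs on the top strand at positions 73–86.
The product is the template from position 9 through 86 (78 bp).

5'-ACACCGTAGGACATAGAAGGGGGGCGTTTGAGCTCCGTGGAGTACTGTTCGTGGCTCCTGTGCCCGTCGCTAACCGAT-3'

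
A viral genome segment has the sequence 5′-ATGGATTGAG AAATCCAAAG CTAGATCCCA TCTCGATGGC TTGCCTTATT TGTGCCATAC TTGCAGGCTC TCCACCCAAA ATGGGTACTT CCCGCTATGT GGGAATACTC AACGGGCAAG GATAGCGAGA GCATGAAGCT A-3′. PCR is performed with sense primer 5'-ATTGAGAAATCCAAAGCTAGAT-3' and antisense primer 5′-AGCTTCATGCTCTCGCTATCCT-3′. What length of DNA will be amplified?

Scanning the template, ATTGAGAAATCCAAAGCTAGAT occurs at positions 5–26; this primer anneals to the bottom strand there with its 3' end pointing downstream.
Reverse complement of the reverse primer: AGGATAGCGAGAGCATGAAGCT. This occurs on the top strand at positions 119–140.
Amplicon spans positions 5–140: 136 bp.

136 bp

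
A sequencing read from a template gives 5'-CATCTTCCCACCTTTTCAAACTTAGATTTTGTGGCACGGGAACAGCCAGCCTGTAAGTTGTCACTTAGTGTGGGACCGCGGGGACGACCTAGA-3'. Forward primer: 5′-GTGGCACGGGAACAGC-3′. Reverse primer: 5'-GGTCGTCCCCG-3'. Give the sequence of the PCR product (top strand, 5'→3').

5'-GTGGCACGGGAACAGCCAGCCTGTAAGTTGTCACTTAGTGTGGGACCGCGGGGACGACC-3'

Forward primer GTGGCACGGGAACAGC is found on the top strand at positions 31–46.
The reverse primer's reverse complement is CGGGGACGACC, which matches the template at positions 79–89.
The product is the template from position 31 through 89 (59 bp).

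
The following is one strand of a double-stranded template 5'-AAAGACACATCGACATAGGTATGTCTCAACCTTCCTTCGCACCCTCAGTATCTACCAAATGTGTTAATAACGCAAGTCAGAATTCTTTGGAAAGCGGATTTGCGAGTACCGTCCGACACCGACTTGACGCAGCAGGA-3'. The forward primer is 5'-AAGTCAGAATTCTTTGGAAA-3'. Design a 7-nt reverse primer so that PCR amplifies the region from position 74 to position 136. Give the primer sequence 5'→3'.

5'-CCTGCTG-3'

The product's 3' end on the top strand is position 136.
The reverse primer anneals to the top strand over positions 130–136, i.e. to CAGCAGG.
Its sequence written 5'→3' is the reverse complement: CCTGCTG.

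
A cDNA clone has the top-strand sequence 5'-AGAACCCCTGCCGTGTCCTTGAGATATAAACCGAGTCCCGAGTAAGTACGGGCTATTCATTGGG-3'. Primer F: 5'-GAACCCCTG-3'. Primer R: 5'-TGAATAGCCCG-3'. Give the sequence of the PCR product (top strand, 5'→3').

Forward primer GAACCCCTG is found on the top strand at positions 2–10.
The reverse primer's reverse complement is CGGGCTATTCA, which matches the template at positions 49–59.
The product is the template from position 2 through 59 (58 bp).

5'-GAACCCCTGCCGTGTCCTTGAGATATAAACCGAGTCCCGAGTAAGTACGGGCTATTCA-3'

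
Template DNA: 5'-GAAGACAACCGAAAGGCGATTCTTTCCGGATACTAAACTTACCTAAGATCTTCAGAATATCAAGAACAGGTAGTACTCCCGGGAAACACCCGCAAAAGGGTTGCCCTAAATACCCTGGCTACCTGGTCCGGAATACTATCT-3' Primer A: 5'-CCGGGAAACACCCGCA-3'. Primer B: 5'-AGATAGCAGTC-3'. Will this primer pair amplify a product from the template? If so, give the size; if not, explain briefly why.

Primer B (AGATAGCAGTC) does not match the top strand, and its reverse complement GACTGCTATCT does not match either.
With no annealing site for primer B, no amplification occurs.

No product — primer B has no binding site in the template.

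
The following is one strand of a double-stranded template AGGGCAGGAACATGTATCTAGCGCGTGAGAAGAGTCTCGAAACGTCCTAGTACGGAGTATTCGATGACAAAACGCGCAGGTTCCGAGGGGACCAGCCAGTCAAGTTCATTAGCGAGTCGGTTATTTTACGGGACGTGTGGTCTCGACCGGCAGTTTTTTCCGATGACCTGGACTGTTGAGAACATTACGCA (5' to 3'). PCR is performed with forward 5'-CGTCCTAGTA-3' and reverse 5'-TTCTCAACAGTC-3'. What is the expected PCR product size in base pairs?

The forward primer matches the template at positions 43–52.
Taking the reverse complement of TTCTCAACAGTC gives GACTGTTGAGAA, found at positions 171–182 on the template; the primer anneals here to the top strand with its 3' end pointing upstream.
The product runs from position 43 to position 182, so its length is 182 − 43 + 1 = 140 bp.

140 bp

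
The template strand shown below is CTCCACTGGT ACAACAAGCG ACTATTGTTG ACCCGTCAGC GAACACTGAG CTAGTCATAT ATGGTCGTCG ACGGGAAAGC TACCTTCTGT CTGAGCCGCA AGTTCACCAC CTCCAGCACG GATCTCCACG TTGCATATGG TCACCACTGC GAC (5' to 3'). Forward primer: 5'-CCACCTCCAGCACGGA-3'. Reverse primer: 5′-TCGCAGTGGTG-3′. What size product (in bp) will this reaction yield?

46 bp

Scanning the template, CCACCTCCAGCACGGA occurs at positions 107–122; this primer anneals to the bottom strand there with its 3' end pointing downstream.
Reverse complement of the reverse primer: CACCACTGCGA. This occurs on the top strand at positions 142–152.
Amplicon spans positions 107–152: 46 bp.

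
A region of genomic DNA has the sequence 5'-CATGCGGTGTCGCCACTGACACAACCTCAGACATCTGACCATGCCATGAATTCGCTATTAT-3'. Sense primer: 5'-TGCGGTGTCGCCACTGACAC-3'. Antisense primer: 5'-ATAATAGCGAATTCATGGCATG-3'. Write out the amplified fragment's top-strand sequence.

5'-TGCGGTGTCGCCACTGACACAACCTCAGACATCTGACCATGCCATGAATTCGCTATTAT-3'

Forward primer TGCGGTGTCGCCACTGACAC is found on the top strand at positions 3–22.
The reverse primer's reverse complement is CATGCCATGAATTCGCTATTAT, which matches the template at positions 40–61.
The product is the template from position 3 through 61 (59 bp).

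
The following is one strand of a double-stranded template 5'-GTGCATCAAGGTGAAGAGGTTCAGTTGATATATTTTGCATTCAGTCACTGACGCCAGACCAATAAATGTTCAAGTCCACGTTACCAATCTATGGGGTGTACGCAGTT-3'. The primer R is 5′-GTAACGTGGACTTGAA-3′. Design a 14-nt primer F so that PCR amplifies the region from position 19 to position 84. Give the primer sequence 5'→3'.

The reverse primer's reverse complement TTCAAGTCCACGTTAC matches the template at positions 69–84; the product starts at position 19.
The forward primer is identical to the top strand over positions 19–32: GTTCAGTTGATATA.

5'-GTTCAGTTGATATA-3'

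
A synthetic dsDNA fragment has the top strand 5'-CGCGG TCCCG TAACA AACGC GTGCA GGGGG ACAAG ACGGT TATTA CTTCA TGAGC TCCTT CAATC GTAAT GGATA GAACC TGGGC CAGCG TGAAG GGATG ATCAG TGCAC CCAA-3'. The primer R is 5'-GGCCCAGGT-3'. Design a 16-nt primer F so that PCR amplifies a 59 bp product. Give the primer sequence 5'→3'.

5'-GGGACAAGACGGTTAT-3'

The reverse primer's reverse complement ACCTGGGCC matches the template at positions 78–86, so the product ends at position 86.
A 59 bp product then starts at position 86 − 59 + 1 = 28.
The forward primer is identical to the top strand there: GGGACAAGACGGTTAT.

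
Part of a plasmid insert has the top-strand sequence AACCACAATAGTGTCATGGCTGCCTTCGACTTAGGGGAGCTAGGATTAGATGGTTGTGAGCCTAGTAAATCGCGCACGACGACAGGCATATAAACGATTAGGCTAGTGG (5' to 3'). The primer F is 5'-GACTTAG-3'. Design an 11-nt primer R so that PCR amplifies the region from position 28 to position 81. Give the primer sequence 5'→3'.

5'-CGTCGTGCGCG-3'

The product's 3' end on the top strand is position 81.
The reverse primer anneals to the top strand over positions 71–81, i.e. to CGCGCACGACG.
Its sequence written 5'→3' is the reverse complement: CGTCGTGCGCG.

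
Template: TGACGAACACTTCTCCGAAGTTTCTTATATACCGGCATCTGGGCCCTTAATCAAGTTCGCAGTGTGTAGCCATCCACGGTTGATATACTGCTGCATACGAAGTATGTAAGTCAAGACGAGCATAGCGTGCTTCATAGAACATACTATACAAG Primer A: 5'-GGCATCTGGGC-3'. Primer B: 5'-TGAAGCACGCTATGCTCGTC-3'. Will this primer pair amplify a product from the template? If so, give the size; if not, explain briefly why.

Yes — a 101 bp product.

Primer A (GGCATCTGGGC) matches the top strand at positions 34–44; it acts as a forward primer.
Primer B's reverse complement is GACGAGCATAGCGTGCTTCA, matching the top strand at positions 115–134; it acts as a reverse primer.
The 3' ends face each other across positions 34–134, giving a 101 bp product.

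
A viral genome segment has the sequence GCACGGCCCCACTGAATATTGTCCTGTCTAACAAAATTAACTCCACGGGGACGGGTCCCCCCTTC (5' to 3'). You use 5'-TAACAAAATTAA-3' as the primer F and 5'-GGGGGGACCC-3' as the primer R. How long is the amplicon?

Scanning the template, TAACAAAATTAA occurs at positions 29–40; this primer anneals to the bottom strand there with its 3' end pointing downstream.
Taking the reverse complement of GGGGGGACCC gives GGGTCCCCCC, found at positions 53–62 on the template; the primer anneals here to the top strand with its 3' end pointing upstream.
The product runs from position 29 to position 62, so its length is 62 − 29 + 1 = 34 bp.

34 bp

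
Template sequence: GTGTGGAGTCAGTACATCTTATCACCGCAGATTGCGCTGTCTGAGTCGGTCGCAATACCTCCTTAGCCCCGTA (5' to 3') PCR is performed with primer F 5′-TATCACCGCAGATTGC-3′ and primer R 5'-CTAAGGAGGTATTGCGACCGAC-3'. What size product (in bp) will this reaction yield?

Scanning the template, TATCACCGCAGATTGC occurs at positions 20–35; this primer anneals to the bottom strand there with its 3' end pointing downstream.
Taking the reverse complement of CTAAGGAGGTATTGCGACCGAC gives GTCGGTCGCAATACCTCCTTAG, found at positions 45–66 on the template; the primer anneals here to the top strand with its 3' end pointing upstream.
Amplicon spans positions 20–66: 47 bp.

47 bp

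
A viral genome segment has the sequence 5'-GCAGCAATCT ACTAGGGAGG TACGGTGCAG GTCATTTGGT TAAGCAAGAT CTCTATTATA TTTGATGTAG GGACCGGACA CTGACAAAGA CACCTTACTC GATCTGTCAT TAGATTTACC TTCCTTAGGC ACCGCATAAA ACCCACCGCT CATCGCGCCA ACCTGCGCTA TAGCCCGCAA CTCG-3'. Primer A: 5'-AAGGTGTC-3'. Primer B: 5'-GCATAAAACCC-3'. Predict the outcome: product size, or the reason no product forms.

No product — the primers' 3' ends point away from each other.

Primer A (AAGGTGTC) has reverse complement GACACCTT, which matches the top strand at positions 89–96; primer A anneals to the top strand there with its 3' end pointing upstream toward position 89.
Primer B (GCATAAAACCC) matches the top strand directly at positions 134–144; it anneals to the bottom strand with its 3' end pointing downstream toward position 144.
The 3' ends diverge (primer A extends toward position 1, primer B toward position 184), so the primers never converge on a shared product.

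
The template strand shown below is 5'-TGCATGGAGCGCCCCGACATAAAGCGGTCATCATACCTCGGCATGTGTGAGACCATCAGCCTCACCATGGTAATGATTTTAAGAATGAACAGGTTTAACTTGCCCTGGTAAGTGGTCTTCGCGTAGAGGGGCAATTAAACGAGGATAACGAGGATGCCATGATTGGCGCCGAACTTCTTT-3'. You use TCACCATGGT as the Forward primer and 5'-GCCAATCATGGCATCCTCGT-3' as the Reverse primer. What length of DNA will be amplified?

106 bp

Scanning the template, TCACCATGGT occurs at positions 62–71; this primer anneals to the bottom strand there with its 3' end pointing downstream.
Taking the reverse complement of GCCAATCATGGCATCCTCGT gives ACGAGGATGCCATGATTGGC, found at positions 148–167 on the template; the primer anneals here to the top strand with its 3' end pointing upstream.
The product runs from position 62 to position 167, so its length is 167 − 62 + 1 = 106 bp.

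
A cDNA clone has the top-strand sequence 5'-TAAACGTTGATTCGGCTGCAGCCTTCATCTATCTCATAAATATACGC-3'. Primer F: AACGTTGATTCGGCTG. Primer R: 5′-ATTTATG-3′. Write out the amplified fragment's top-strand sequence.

The forward primer matches the template at positions 3–18.
Taking the reverse complement of ATTTATG gives CATAAAT, found at positions 35–41 on the template; the primer anneals here to the top strand with its 3' end pointing upstream.
The product is the template from position 3 through 41 (39 bp).

5'-AACGTTGATTCGGCTGCAGCCTTCATCTATCTCATAAAT-3'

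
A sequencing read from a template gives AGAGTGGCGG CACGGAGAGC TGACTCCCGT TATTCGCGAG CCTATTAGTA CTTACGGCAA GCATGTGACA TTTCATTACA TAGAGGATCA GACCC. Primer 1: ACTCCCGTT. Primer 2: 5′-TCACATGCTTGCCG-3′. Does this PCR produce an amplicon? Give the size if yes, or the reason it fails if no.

Yes — a 46 bp product.

Primer 1 (ACTCCCGTT) matches the top strand at positions 23–31; it acts as a forward primer.
Primer 2's reverse complement is CGGCAAGCATGTGA, matching the top strand at positions 55–68; it acts as a reverse primer.
The 3' ends face each other across positions 23–68, giving a 46 bp product.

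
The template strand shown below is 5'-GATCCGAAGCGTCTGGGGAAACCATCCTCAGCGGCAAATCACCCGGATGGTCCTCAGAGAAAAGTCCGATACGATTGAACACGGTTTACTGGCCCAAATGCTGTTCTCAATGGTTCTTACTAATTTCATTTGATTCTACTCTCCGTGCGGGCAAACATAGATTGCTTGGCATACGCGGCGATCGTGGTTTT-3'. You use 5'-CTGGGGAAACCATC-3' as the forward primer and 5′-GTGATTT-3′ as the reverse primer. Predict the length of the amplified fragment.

30 bp

Forward primer CTGGGGAAACCATC is found on the top strand at positions 13–26.
Taking the reverse complement of GTGATTT gives AAATCAC, found at positions 36–42 on the template; the primer anneals here to the top strand with its 3' end pointing upstream.
Amplicon spans positions 13–42: 30 bp.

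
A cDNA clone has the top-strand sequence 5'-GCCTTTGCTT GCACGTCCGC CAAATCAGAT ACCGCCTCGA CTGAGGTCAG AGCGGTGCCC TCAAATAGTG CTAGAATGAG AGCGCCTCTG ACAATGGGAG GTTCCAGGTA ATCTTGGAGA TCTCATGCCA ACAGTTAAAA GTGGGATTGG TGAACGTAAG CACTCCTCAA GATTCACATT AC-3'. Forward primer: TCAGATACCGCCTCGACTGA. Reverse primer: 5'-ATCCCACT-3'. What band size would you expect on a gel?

123 bp

The forward primer matches the template at positions 25–44.
Taking the reverse complement of ATCCCACT gives AGTGGGAT, found at positions 140–147 on the template; the primer anneals here to the top strand with its 3' end pointing upstream.
Product length = (reverse-primer end) − (forward-primer start) + 1 = 147 − 25 + 1 = 123 bp.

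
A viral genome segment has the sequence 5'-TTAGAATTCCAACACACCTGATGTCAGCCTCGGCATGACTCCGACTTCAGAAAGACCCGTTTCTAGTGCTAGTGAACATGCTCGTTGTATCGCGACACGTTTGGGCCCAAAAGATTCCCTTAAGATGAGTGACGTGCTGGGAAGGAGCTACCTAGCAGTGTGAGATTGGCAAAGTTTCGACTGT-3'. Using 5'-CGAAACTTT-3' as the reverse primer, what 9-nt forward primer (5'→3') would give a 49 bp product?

5'-GACGTGCTG-3'

The reverse primer's reverse complement AAAGTTTCG matches the template at positions 171–179, so the product ends at position 179.
A 49 bp product then starts at position 179 − 49 + 1 = 131.
The forward primer is identical to the top strand there: GACGTGCTG.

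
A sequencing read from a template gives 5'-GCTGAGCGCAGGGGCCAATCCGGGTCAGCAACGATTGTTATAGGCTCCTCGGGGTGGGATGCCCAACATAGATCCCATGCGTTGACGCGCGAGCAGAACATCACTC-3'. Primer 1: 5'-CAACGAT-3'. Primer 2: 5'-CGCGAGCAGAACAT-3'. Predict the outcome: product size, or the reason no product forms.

Primer 1 (CAACGAT) matches the top strand at positions 29–35 (3' end points downstream).
Primer 2 (CGCGAGCAGAACAT) also matches the top strand directly, at positions 88–101 — its reverse complement ATGTTCTGCTCGCG is not present.
Both primers anneal to the bottom strand with 3' ends pointing the same way, so neither can prime synthesis back toward the other.

No product — both primers anneal to the same strand and extend in the same direction.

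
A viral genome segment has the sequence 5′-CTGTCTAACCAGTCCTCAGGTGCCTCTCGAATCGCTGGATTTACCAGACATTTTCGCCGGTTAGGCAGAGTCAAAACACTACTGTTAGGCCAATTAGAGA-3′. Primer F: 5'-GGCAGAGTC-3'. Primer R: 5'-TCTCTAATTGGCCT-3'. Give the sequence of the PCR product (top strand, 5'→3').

Forward primer GGCAGAGTC is found on the top strand at positions 64–72.
The reverse primer's reverse complement is AGGCCAATTAGAGA, which matches the template at positions 87–100.
The product is the template from position 64 through 100 (37 bp).

5'-GGCAGAGTCAAAACACTACTGTTAGGCCAATTAGAGA-3'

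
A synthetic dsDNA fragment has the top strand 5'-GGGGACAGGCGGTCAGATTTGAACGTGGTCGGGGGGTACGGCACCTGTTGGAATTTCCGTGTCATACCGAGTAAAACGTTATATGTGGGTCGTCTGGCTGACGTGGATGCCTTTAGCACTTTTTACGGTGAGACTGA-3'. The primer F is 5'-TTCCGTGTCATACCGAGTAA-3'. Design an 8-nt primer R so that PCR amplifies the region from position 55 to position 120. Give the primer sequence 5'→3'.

The product's 3' end on the top strand is position 120.
The reverse primer anneals to the top strand over positions 113–120, i.e. to TTAGCACT.
Its sequence written 5'→3' is the reverse complement: AGTGCTAA.

5'-AGTGCTAA-3'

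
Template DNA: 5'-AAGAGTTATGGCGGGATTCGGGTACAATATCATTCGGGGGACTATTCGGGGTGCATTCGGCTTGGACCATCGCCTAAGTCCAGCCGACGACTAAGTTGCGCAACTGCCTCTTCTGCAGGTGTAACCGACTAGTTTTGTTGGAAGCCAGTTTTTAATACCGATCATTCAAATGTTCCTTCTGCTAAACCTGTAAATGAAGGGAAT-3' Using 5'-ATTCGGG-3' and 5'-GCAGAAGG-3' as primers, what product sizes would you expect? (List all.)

167 bp, 151 bp, 139 bp

The forward primer ATTCGGG matches the top strand at positions 16–22, 32–38, 44–50.
The reverse primer's reverse complement is CCTTCTGC, matching at positions 175–182.
Each forward site pairs with the reverse site to give a product ending at position 182: sizes 167, 151, 139 bp.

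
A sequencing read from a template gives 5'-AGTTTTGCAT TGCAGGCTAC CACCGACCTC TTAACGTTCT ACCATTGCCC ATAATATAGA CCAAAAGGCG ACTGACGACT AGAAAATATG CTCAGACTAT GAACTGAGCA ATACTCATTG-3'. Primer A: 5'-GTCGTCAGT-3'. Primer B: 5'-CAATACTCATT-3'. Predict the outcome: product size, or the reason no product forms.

Primer A (GTCGTCAGT) has reverse complement ACTGACGAC, which matches the top strand at positions 71–79; primer A anneals to the top strand there with its 3' end pointing upstream toward position 71.
Primer B (CAATACTCATT) matches the top strand directly at positions 109–119; it anneals to the bottom strand with its 3' end pointing downstream toward position 119.
The 3' ends diverge (primer A extends toward position 1, primer B toward position 120), so the primers never converge on a shared product.

No product — the primers' 3' ends point away from each other.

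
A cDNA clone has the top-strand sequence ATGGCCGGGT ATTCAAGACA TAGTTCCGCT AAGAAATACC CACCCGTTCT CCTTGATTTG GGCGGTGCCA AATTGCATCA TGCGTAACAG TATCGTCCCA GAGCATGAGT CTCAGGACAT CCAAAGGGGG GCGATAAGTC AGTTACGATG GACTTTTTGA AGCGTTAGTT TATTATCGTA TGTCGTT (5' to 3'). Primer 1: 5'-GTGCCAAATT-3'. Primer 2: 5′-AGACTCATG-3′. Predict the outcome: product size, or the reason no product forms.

Primer 1 (GTGCCAAATT) matches the top strand at positions 65–74; it acts as a forward primer.
Primer 2's reverse complement is CATGAGTCT, matching the top strand at positions 104–112; it acts as a reverse primer.
The 3' ends face each other across positions 65–112, giving a 48 bp product.

Yes — a 48 bp product.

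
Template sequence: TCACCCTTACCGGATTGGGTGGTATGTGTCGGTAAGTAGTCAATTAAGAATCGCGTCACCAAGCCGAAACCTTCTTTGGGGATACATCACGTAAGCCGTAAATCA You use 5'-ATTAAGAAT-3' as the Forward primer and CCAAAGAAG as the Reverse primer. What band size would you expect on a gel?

Forward primer ATTAAGAAT is found on the top strand at positions 43–51.
Taking the reverse complement of CCAAAGAAG gives CTTCTTTGG, found at positions 71–79 on the template; the primer anneals here to the top strand with its 3' end pointing upstream.
The product runs from position 43 to position 79, so its length is 79 − 43 + 1 = 37 bp.

37 bp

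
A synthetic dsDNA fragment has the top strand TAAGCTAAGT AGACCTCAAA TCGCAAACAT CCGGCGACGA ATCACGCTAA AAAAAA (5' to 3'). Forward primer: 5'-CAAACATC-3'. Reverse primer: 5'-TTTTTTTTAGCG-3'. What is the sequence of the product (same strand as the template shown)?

5'-CAAACATCCGGCGACGAATCACGCTAAAAAAAA-3'

Scanning the template, CAAACATC occurs at positions 24–31; this primer anneals to the bottom strand there with its 3' end pointing downstream.
The reverse primer's reverse complement is CGCTAAAAAAAA, which matches the template at positions 45–56.
The product is the template from position 24 through 56 (33 bp).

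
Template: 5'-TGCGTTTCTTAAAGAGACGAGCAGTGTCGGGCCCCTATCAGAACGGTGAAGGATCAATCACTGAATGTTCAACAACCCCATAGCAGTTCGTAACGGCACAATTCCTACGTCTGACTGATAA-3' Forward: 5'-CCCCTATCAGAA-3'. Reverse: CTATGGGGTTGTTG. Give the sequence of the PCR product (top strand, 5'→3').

5'-CCCCTATCAGAACGGTGAAGGATCAATCACTGAATGTTCAACAACCCCATAG-3'

Scanning the template, CCCCTATCAGAA occurs at positions 32–43; this primer anneals to the bottom strand there with its 3' end pointing downstream.
Taking the reverse complement of CTATGGGGTTGTTG gives CAACAACCCCATAG, found at positions 70–83 on the template; the primer anneals here to the top strand with its 3' end pointing upstream.
The product is the template from position 32 through 83 (52 bp).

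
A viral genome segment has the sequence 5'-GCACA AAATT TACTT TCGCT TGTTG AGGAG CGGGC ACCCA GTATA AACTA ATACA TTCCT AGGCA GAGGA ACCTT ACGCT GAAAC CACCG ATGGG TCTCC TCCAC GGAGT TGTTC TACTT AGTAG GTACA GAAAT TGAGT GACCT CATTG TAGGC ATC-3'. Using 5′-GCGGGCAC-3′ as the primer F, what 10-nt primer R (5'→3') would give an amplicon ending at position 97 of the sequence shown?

The forward primer binds at positions 30–37; the product's 3' end on the top strand is position 97.
The reverse primer anneals to the top strand over positions 88–97, i.e. to CCGATGGGTC.
Its sequence written 5'→3' is the reverse complement: GACCCATCGG.

5'-GACCCATCGG-3'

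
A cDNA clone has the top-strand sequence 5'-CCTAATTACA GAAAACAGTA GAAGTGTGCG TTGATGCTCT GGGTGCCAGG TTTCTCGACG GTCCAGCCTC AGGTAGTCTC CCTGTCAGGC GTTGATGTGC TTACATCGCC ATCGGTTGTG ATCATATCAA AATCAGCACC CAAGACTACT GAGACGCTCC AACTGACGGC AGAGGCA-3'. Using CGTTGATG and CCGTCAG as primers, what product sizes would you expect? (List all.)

The forward primer CGTTGATG matches the top strand at positions 29–36, 90–97.
The reverse primer's reverse complement is CTGACGG, matching at positions 163–169.
Each forward site pairs with the reverse site to give a product ending at position 169: sizes 141, 80 bp.

141 bp, 80 bp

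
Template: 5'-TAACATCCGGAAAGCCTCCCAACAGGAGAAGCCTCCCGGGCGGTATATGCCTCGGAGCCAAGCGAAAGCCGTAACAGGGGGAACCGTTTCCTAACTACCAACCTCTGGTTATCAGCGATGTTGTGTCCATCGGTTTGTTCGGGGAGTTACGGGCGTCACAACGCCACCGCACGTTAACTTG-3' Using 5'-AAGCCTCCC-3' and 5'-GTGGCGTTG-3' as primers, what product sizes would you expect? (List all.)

The forward primer AAGCCTCCC matches the top strand at positions 12–20, 29–37.
The reverse primer's reverse complement is CAACGCCAC, matching at positions 159–167.
Each forward site pairs with the reverse site to give a product ending at position 167: sizes 156, 139 bp.

156 bp, 139 bp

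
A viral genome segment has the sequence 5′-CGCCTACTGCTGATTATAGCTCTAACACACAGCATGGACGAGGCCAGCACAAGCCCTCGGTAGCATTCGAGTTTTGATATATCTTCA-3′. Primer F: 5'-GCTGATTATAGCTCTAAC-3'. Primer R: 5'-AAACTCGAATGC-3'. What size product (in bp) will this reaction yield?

Scanning the template, GCTGATTATAGCTCTAAC occurs at positions 9–26; this primer anneals to the bottom strand there with its 3' end pointing downstream.
Taking the reverse complement of AAACTCGAATGC gives GCATTCGAGTTT, found at positions 63–74 on the template; the primer anneals here to the top strand with its 3' end pointing upstream.
Product length = (reverse-primer end) − (forward-primer start) + 1 = 74 − 9 + 1 = 66 bp.

66 bp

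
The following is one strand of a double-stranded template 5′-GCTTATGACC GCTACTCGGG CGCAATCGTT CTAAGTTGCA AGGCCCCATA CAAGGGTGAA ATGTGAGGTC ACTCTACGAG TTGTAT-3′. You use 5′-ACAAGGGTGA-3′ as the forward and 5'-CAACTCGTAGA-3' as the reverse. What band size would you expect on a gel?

Forward primer ACAAGGGTGA is found on the top strand at positions 50–59.
Taking the reverse complement of CAACTCGTAGA gives TCTACGAGTTG, found at positions 73–83 on the template; the primer anneals here to the top strand with its 3' end pointing upstream.
Product length = (reverse-primer end) − (forward-primer start) + 1 = 83 − 50 + 1 = 34 bp.

34 bp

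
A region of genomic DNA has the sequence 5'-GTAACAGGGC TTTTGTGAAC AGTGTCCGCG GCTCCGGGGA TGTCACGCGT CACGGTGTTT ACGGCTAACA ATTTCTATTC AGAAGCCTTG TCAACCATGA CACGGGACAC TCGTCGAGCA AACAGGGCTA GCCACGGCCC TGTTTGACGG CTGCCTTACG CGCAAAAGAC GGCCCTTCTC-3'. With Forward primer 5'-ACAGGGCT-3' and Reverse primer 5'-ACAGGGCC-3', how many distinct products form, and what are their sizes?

Two products: 140 bp, 22 bp

The forward primer ACAGGGCT matches the top strand at positions 4–11, 122–129.
The reverse primer's reverse complement is GGCCCTGT, matching at positions 136–143.
Each forward site pairs with the reverse site to give a product ending at position 143: sizes 140, 22 bp.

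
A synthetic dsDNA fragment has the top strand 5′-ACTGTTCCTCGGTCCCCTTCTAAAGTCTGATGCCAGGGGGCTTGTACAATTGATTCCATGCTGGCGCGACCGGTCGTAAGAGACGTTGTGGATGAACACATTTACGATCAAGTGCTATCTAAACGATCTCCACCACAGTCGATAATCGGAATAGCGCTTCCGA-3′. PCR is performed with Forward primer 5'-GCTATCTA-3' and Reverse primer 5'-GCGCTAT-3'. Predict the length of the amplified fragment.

44 bp

Scanning the template, GCTATCTA occurs at positions 114–121; this primer anneals to the bottom strand there with its 3' end pointing downstream.
The reverse primer's reverse complement is ATAGCGC, which matches the template at positions 151–157.
Amplicon spans positions 114–157: 44 bp.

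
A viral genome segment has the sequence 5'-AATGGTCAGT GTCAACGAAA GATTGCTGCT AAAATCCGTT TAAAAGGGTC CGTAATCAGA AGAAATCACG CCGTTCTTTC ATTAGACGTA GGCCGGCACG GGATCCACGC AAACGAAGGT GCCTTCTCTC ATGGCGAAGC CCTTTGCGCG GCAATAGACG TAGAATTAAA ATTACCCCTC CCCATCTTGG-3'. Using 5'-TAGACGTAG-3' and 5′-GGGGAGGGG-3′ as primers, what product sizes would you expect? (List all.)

The forward primer TAGACGTAG matches the top strand at positions 83–91, 155–163.
The reverse primer's reverse complement is CCCCTCCCC, matching at positions 175–183.
Each forward site pairs with the reverse site to give a product ending at position 183: sizes 101, 29 bp.

101 bp, 29 bp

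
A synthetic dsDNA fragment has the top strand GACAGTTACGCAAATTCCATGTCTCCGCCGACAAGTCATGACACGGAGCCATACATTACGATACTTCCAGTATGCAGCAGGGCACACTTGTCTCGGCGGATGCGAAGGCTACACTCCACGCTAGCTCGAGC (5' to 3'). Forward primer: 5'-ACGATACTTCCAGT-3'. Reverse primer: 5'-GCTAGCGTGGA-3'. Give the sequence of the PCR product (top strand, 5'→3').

5'-ACGATACTTCCAGTATGCAGCAGGGCACACTTGTCTCGGCGGATGCGAAGGCTACACTCCACGCTAGC-3'

Forward primer ACGATACTTCCAGT is found on the top strand at positions 58–71.
The reverse primer's reverse complement is TCCACGCTAGC, which matches the template at positions 115–125.
The product is the template from position 58 through 125 (68 bp).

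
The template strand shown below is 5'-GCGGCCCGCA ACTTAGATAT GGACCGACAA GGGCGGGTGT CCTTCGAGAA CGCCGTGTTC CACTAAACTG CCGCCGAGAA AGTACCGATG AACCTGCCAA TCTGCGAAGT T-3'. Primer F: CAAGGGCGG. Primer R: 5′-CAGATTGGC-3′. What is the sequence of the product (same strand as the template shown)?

5'-CAAGGGCGGGTGTCCTTCGAGAACGCCGTGTTCCACTAAACTGCCGCCGAGAAAGTACCGATGAACCTGCCAATCTG-3'

The forward primer matches the template at positions 28–36.
Reverse complement of the reverse primer: GCCAATCTG. This occurs on the top strand at positions 96–104.
The product is the template from position 28 through 104 (77 bp).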